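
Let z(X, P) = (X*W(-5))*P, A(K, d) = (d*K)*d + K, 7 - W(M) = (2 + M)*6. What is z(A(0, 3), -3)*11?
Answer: 0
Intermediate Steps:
W(M) = -5 - 6*M (W(M) = 7 - (2 + M)*6 = 7 - (12 + 6*M) = 7 + (-12 - 6*M) = -5 - 6*M)
A(K, d) = K + K*d² (A(K, d) = (K*d)*d + K = K*d² + K = K + K*d²)
z(X, P) = 25*P*X (z(X, P) = (X*(-5 - 6*(-5)))*P = (X*(-5 + 30))*P = (X*25)*P = (25*X)*P = 25*P*X)
z(A(0, 3), -3)*11 = (25*(-3)*(0*(1 + 3²)))*11 = (25*(-3)*(0*(1 + 9)))*11 = (25*(-3)*(0*10))*11 = (25*(-3)*0)*11 = 0*11 = 0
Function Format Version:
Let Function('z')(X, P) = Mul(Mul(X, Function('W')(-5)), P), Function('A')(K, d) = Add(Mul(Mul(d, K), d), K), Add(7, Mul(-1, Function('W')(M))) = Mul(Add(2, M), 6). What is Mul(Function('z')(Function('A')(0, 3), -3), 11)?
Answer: 0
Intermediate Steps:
Function('W')(M) = Add(-5, Mul(-6, M)) (Function('W')(M) = Add(7, Mul(-1, Mul(Add(2, M), 6))) = Add(7, Mul(-1, Add(12, Mul(6, M)))) = Add(7, Add(-12, Mul(-6, M))) = Add(-5, Mul(-6, M)))
Function('A')(K, d) = Add(K, Mul(K, Pow(d, 2))) (Function('A')(K, d) = Add(Mul(Mul(K, d), d), K) = Add(Mul(K, Pow(d, 2)), K) = Add(K, Mul(K, Pow(d, 2))))
Function('z')(X, P) = Mul(25, P, X) (Function('z')(X, P) = Mul(Mul(X, Add(-5, Mul(-6, -5))), P) = Mul(Mul(X, Add(-5, 30)), P) = Mul(Mul(X, 25), P) = Mul(Mul(25, X), P) = Mul(25, P, X))
Mul(Function('z')(Function('A')(0, 3), -3), 11) = Mul(Mul(25, -3, Mul(0, Add(1, Pow(3, 2)))), 11) = Mul(Mul(25, -3, Mul(0, Add(1, 9))), 11) = Mul(Mul(25, -3, Mul(0, 10)), 11) = Mul(Mul(25, -3, 0), 11) = Mul(0, 11) = 0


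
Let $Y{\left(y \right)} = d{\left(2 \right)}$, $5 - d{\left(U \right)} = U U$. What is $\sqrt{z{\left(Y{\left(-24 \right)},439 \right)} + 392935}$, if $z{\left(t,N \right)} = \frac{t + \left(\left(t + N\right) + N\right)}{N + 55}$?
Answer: $\frac{\sqrt{23972680095}}{247} \approx 626.85$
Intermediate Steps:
$d{\left(U \right)} = 5 - U^{2}$ ($d{\left(U \right)} = 5 - U U = 5 - U^{2}$)
$Y{\left(y \right)} = 1$ ($Y{\left(y \right)} = 5 - 2^{2} = 5 - 4 = 1$)
$z{\left(t,N \right)} = \frac{2 N + 2 t}{55 + N}$ ($z{\left(t,N \right)} = \frac{t + \left(\left(N + t\right) + N\right)}{55 + N} = \frac{t + \left(t + 2 N\right)}{55 + N} = \frac{2 N + 2 t}{55 + N}$)
$\sqrt{z{\left(Y{\left(-24 \right)},439 \right)} + 392935} = \sqrt{\frac{2 \left(439 + 1\right)}{55 + 439} + 392935} = \sqrt{2 \cdot \frac{1}{494} \cdot 440 + 392935} = \sqrt{\frac{440}{247} + 392935} = \sqrt{\frac{97055385}{247}} = \frac{\sqrt{23972680095}}{247}$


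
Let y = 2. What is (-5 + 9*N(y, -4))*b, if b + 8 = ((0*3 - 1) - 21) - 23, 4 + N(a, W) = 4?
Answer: 265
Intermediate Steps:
N(a, W) = 0 (N(a, W) = -4 + 4 = 0)
b = -53 (b = -8 + (((0*3 - 1) - 21) - 23) = -8 + (((0 - 1) - 21) - 23) = -8 + ((-1 - 21) - 23) = -8 + (-22 - 23) = -8 - 45 = -53)
(-5 + 9*N(y, -4))*b = (-5 + 9*0)*(-53) = (-5 + 0)*(-53) = -5*(-53) = 265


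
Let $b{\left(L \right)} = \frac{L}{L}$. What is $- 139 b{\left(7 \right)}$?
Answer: $-139$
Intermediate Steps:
$b{\left(L \right)} = 1$
$- 139 b{\left(7 \right)} = - 139 \cdot 1 = \left(-1\right) 139 = -139$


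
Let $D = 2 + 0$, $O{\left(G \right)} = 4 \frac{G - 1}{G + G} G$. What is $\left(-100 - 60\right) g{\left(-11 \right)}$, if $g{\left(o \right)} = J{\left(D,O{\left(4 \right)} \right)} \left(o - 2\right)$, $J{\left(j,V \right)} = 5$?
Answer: $10400$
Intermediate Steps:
$O{\left(G \right)} = -2 + 2 G$ ($O{\left(G \right)} = 4 \frac{-1 + G}{2 G} G = \frac{2 \left(-1 + G\right)}{G} G = -2 + 2 G$)
$D = 2$
$g{\left(o \right)} = -10 + 5 o$ ($g{\left(o \right)} = 5 \left(o - 2\right) = 5 \left(-2 + o\right) = -10 + 5 o$)
$\left(-100 - 60\right) g{\left(-11 \right)} = \left(-100 - 60\right) \left(-10 + 5 \left(-11\right)\right) = - 160 \left(-10 - 55\right) = \left(-160\right) \left(-65\right) = 10400$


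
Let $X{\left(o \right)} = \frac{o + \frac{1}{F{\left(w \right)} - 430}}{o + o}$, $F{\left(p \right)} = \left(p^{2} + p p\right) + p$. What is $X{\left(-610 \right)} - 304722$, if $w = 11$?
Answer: $- \frac{65801560709}{215940} \approx -3.0472 \cdot 10^{5}$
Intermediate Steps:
$F{\left(p \right)} = p + 2 p^{2}$ ($F{\left(p \right)} = \left(p^{2} + p^{2}\right) + p = 2 p^{2} + p = p + 2 p^{2}$)
$X{\left(o \right)} = \frac{- \frac{1}{177} + o}{2 o}$ ($X{\left(o \right)} = \frac{o + \frac{1}{11 \left(1 + 2 \cdot 11\right) - 430}}{o + o} = \frac{o + \frac{1}{11 \left(1 + 22\right) - 430}}{2 o} = \left(o + \frac{1}{11 \cdot 23 - 430}\right) \frac{1}{2 o} = \left(o + \frac{1}{253 - 430}\right) \frac{1}{2 o} = \left(o + \frac{1}{-177}\right) \frac{1}{2 o} = \left(o - \frac{1}{177}\right) \frac{1}{2 o} = \left(- \frac{1}{177} + o\right) \frac{1}{2 o} = \frac{- \frac{1}{177} + o}{2 o}$)
$X{\left(-610 \right)} - 304722 = \frac{-1 + 177 \left(-610\right)}{354 \left(-610\right)} - 304722 = \frac{1}{354} \left(- \frac{1}{610}\right) \left(-1 - 107970\right) - 304722 = \frac{1}{354} \left(- \frac{1}{610}\right) \left(-107971\right) - 304722 = \frac{107971}{215940} - 304722 = - \frac{65801560709}{215940}$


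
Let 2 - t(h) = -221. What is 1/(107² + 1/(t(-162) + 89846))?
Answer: 90069/1031199982 ≈ 8.7344e-5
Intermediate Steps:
t(h) = 223 (t(h) = 2 - 1*(-221) = 2 + 221 = 223)
1/(107² + 1/(t(-162) + 89846)) = 1/(107² + 1/(223 + 89846)) = 1/(11449 + 1/90069) = 1/(1031199982/90069) = 90069/1031199982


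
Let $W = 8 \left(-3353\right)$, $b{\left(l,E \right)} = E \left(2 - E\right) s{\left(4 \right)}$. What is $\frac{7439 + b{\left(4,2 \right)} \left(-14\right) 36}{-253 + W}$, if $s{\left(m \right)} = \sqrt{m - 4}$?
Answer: $- \frac{7439}{27077} \approx -0.27473$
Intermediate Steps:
$s{\left(m \right)} = \sqrt{-4 + m}$
$b{\left(l,E \right)} = 0$ ($b{\left(l,E \right)} = E \left(2 - E\right) \sqrt{-4 + 4} = E \left(2 - E\right) \sqrt{0} = E \left(2 - E\right) 0 = 0$)
$W = -26824$
$\frac{7439 + b{\left(4,2 \right)} \left(-14\right) 36}{-253 + W} = \frac{7439 + 0 \left(-14\right) 36}{-253 - 26824} = \frac{7439 + 0 \cdot 36}{-27077} = \left(7439 + 0\right) \left(- \frac{1}{27077}\right) = 7439 \left(- \frac{1}{27077}\right) = - \frac{7439}{27077}$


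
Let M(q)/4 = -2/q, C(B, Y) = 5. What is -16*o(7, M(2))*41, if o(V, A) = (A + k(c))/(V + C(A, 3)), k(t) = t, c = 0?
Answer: 656/3 ≈ 218.67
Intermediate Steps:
M(q) = -8/q (M(q) = 4*(-2/q) = -8/q)
o(V, A) = A/(5 + V) (o(V, A) = (A + 0)/(V + 5) = A/(5 + V))
-16*o(7, M(2))*41 = -16*(-8/2)/(5 + 7)*41 = -16*(-8*½)/12*41 = -(-64)/12*41 = -16*(-⅓)*41 = (16/3)*41 = 656/3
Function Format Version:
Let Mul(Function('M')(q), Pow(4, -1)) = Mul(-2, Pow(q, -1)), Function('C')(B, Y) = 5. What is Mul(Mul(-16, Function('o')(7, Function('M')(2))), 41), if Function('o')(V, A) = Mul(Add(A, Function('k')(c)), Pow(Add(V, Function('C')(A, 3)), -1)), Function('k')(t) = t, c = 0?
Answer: Rational(656, 3) ≈ 218.67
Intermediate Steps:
Function('M')(q) = Mul(-8, Pow(q, -1)) (Function('M')(q) = Mul(4, Mul(-2, Pow(q, -1))) = Mul(-8, Pow(q, -1)))
Function('o')(V, A) = Mul(A, Pow(Add(5, V), -1)) (Function('o')(V, A) = Mul(Add(A, 0), Pow(Add(V, 5), -1)) = Mul(A, Pow(Add(5, V), -1)))
Mul(Mul(-16, Function('o')(7, Function('M')(2))), 41) = Mul(Mul(-16, Mul(Mul(-8, Pow(2, -1)), Pow(Add(5, 7), -1))), 41) = Mul(Mul(-16, Mul(Mul(-8, Rational(1, 2)), Pow(12, -1))), 41) = Mul(Mul(-16, Mul(-4, Rational(1, 12))), 41) = Mul(Mul(-16, Rational(-1, 3)), 41) = Mul(Rational(16, 3), 41) = Rational(656, 3)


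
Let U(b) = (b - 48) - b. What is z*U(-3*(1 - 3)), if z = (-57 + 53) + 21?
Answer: -816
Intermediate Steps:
U(b) = -48 (U(b) = (-48 + b) - b = -48)
z = 17 (z = -4 + 21 = 17)
z*U(-3*(1 - 3)) = 17*(-48) = -816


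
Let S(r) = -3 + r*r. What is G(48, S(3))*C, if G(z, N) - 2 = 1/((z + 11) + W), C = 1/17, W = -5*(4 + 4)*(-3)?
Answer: 359/3043 ≈ 0.11798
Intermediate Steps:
S(r) = -3 + r²
W = 120 (W = -40*(-3) = -5*(-24) = 120)
C = 1/17 ≈ 0.058824
G(z, N) = 2 + 1/(131 + z) (G(z, N) = 2 + 1/((z + 11) + 120) = 2 + 1/((11 + z) + 120) = 2 + 1/(131 + z))
G(48, S(3))*C = ((263 + 2*48)/(131 + 48))*(1/17) = ((263 + 96)/179)*(1/17) = ((1/179)*359)*(1/17) = (359/179)*(1/17) = 359/3043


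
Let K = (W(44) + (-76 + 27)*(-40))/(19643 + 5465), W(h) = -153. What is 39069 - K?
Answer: 980942645/25108 ≈ 39069.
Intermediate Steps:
K = 1807/25108 (K = (-153 + (-76 + 27)*(-40))/(19643 + 5465) = (-153 - 49*(-40))/25108 = (-153 + 1960)*(1/25108) = 1807*(1/25108) = 1807/25108 ≈ 0.071969)
39069 - K = 39069 - 1*1807/25108 = 39069 - 1807/25108 = 980942645/25108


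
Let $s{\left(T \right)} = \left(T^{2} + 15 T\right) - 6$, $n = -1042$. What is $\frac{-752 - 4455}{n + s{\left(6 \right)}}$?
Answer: $\frac{5207}{922} \approx 5.6475$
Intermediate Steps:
$s{\left(T \right)} = -6 + T^{2} + 15 T$
$\frac{-752 - 4455}{n + s{\left(6 \right)}} = \frac{-752 - 4455}{-1042 + \left(-6 + 6^{2} + 15 \cdot 6\right)} = - \frac{5207}{-1042 + \left(-6 + 36 + 90\right)} = - \frac{5207}{-1042 + 120} = - \frac{5207}{-922} = \left(-5207\right) \left(- \frac{1}{922}\right) = \frac{5207}{922}$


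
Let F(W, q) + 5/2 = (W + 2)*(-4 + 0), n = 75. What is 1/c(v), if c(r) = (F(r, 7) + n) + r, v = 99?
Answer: -2/465 ≈ -0.0043011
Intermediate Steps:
F(W, q) = -21/2 - 4*W (F(W, q) = -5/2 + (W + 2)*(-4 + 0) = -5/2 + (2 + W)*(-4) = -5/2 + (-8 - 4*W) = -21/2 - 4*W)
c(r) = 129/2 - 3*r (c(r) = ((-21/2 - 4*r) + 75) + r = (129/2 - 4*r) + r = 129/2 - 3*r)
1/c(v) = 1/(129/2 - 3*99) = 1/(129/2 - 297) = 1/(-465/2) = -2/465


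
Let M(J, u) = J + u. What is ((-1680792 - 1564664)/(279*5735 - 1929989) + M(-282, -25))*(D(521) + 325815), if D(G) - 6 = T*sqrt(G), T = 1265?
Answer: -7985971433763/82481 - 31005533295*sqrt(521)/82481 ≈ -1.0540e+8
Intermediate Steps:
D(G) = 6 + 1265*sqrt(G)
((-1680792 - 1564664)/(279*5735 - 1929989) + M(-282, -25))*(D(521) + 325815) = ((-1680792 - 1564664)/(279*5735 - 1929989) + (-282 - 25))*((6 + 1265*sqrt(521)) + 325815) = (-3245456/(1600065 - 1929989) - 307)*(325821 + 1265*sqrt(521)) = (-3245456/(-329924) - 307)*(325821 + 1265*sqrt(521)) = (-3245456*(-1/329924) - 307)*(325821 + 1265*sqrt(521)) = (811364/82481 - 307)*(325821 + 1265*sqrt(521)) = -24510303*(325821 + 1265*sqrt(521))/82481 = -7985971433763/82481 - 31005533295*sqrt(521)/82481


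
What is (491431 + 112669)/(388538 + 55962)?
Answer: 863/635 ≈ 1.3591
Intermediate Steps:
(491431 + 112669)/(388538 + 55962) = 604100/444500 = 604100*(1/444500) = 863/635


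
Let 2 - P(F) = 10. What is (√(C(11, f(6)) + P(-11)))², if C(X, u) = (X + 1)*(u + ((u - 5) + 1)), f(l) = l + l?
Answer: 232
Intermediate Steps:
f(l) = 2*l
C(X, u) = (1 + X)*(-4 + 2*u) (C(X, u) = (1 + X)*(u + ((-5 + u) + 1)) = (1 + X)*(u + (-4 + u)) = (1 + X)*(-4 + 2*u))
P(F) = -8 (P(F) = 2 - 1*10 = 2 - 10 = -8)
(√(C(11, f(6)) + P(-11)))² = (√((-4 - 4*11 + 2*(2*6) + 2*11*(2*6)) - 8))² = (√((-4 - 44 + 2*12 + 2*11*12) - 8))² = (√((-4 - 44 + 24 + 264) - 8))² = (√(240 - 8))² = (√232)² = (2*√58)² = 232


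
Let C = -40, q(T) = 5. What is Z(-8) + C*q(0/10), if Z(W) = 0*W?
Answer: -200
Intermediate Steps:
Z(W) = 0
Z(-8) + C*q(0/10) = 0 - 40*5 = 0 - 200 = -200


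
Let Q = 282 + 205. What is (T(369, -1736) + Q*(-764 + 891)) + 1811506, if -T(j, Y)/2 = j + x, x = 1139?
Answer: 1870339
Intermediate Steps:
Q = 487
T(j, Y) = -2278 - 2*j (T(j, Y) = -2*(j + 1139) = -2*(1139 + j) = -2278 - 2*j)
(T(369, -1736) + Q*(-764 + 891)) + 1811506 = ((-2278 - 2*369) + 487*(-764 + 891)) + 1811506 = ((-2278 - 738) + 487*127) + 1811506 = (-3016 + 61849) + 1811506 = 58833 + 1811506 = 1870339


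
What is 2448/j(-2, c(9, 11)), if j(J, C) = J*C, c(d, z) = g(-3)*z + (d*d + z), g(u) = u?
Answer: -1224/59 ≈ -20.746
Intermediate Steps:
c(d, z) = d² - 2*z (c(d, z) = -3*z + (d*d + z) = -3*z + (d² + z) = -3*z + (z + d²) = d² - 2*z)
j(J, C) = C*J
2448/j(-2, c(9, 11)) = 2448/(((9² - 2*11)*(-2))) = 2448/(((81 - 22)*(-2))) = 2448/((59*(-2))) = 2448/(-118) = 2448*(-1/118) = -1224/59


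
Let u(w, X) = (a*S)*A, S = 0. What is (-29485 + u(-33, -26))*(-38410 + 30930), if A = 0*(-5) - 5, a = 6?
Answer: 220547800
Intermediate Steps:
A = -5 (A = 0 - 5 = -5)
u(w, X) = 0 (u(w, X) = (6*0)*(-5) = 0*(-5) = 0)
(-29485 + u(-33, -26))*(-38410 + 30930) = (-29485 + 0)*(-38410 + 30930) = -29485*(-7480) = 220547800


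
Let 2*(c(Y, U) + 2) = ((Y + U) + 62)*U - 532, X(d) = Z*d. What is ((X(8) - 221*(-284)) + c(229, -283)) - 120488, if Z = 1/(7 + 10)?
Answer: -1005100/17 ≈ -59124.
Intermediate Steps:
Z = 1/17 ≈ 0.058824
X(d) = d/17
c(Y, U) = -268 + U*(62 + U + Y)/2 (c(Y, U) = -2 + (((Y + U) + 62)*U - 532)/2 = -2 + (((U + Y) + 62)*U - 532)/2 = -2 + ((62 + U + Y)*U - 532)/2 = -2 + (U*(62 + U + Y) - 532)/2 = -2 + (-532 + U*(62 + U + Y))/2 = -2 + (-266 + U*(62 + U + Y)/2) = -268 + U*(62 + U + Y)/2)
((X(8) - 221*(-284)) + c(229, -283)) - 120488 = (((1/17)*8 - 221*(-284)) + (-268 + (1/2)*(-283)**2 + 31*(-283) + (1/2)*(-283)*229)) - 120488 = ((8/17 + 62764) + (-268 + (1/2)*80089 - 8773 - 64807/2)) - 120488 = (1066996/17 + (-268 + 80089/2 - 8773 - 64807/2)) - 120488 = (1066996/17 - 1400) - 120488 = 1043196/17 - 120488 = -1005100/17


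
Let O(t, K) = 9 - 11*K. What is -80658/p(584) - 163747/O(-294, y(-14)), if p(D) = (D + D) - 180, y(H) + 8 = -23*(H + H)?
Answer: -200887705/3451578 ≈ -58.202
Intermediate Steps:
y(H) = -8 - 46*H (y(H) = -8 - 23*(H + H) = -8 - 46*H)
p(D) = -180 + 2*D (p(D) = 2*D - 180 = -180 + 2*D)
-80658/p(584) - 163747/O(-294, y(-14)) = -80658/(-180 + 2*584) - 163747/(9 - 11*(-8 - 46*(-14))) = -80658/(-180 + 1168) - 163747/(9 - 11*(-8 + 644)) = -80658/988 - 163747/(9 - 11*636) = -80658*1/988 - 163747/(9 - 6996) = -40329/494 - 163747/(-6987) = -40329/494 - 163747*(-1/6987) = -40329/494 + 163747/6987 = -200887705/3451578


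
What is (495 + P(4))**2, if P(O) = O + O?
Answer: 253009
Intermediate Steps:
P(O) = 2*O
(495 + P(4))**2 = (495 + 2*4)**2 = (495 + 8)**2 = 503**2 = 253009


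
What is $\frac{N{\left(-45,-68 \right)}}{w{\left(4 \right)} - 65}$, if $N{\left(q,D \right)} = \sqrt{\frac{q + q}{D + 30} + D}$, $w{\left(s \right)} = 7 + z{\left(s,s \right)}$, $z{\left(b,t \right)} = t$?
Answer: $- \frac{i \sqrt{23693}}{1026} \approx - 0.15002 i$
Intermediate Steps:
$w{\left(s \right)} = 7 + s$
$N{\left(q,D \right)} = \sqrt{D + \frac{2 q}{30 + D}}$ ($N{\left(q,D \right)} = \sqrt{\frac{2 q}{30 + D} + D} = \sqrt{D + \frac{2 q}{30 + D}}$)
$\frac{N{\left(-45,-68 \right)}}{w{\left(4 \right)} - 65} = \frac{\sqrt{\frac{2 \left(-45\right) - 68 \left(30 - 68\right)}{30 - 68}}}{\left(7 + 4\right) - 65} = \frac{\sqrt{\frac{-90 - -2584}{-38}}}{11 - 65} = \frac{\sqrt{- \frac{-90 + 2584}{38}}}{-54} = - \frac{\sqrt{\left(- \frac{1}{38}\right) 2494}}{54} = - \frac{\sqrt{- \frac{1247}{19}}}{54} = - \frac{\frac{1}{19} i \sqrt{23693}}{54} = - \frac{i \sqrt{23693}}{1026}$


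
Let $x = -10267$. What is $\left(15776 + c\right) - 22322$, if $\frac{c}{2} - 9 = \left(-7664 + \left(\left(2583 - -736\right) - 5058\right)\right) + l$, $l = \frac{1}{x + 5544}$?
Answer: $- \frac{119652484}{4723} \approx -25334.0$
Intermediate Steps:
$l = - \frac{1}{4723}$ ($l = \frac{1}{-10267 + 5544} = \frac{1}{-4723} = - \frac{1}{4723} \approx -0.00021173$)
$c = - \frac{88735726}{4723}$ ($c = 18 + 2 \left(\left(-7664 + \left(\left(2583 - -736\right) - 5058\right)\right) - \frac{1}{4723}\right) = 18 + 2 \left(\left(-7664 + \left(\left(2583 + 736\right) - 5058\right)\right) - \frac{1}{4723}\right) = 18 + 2 \left(\left(-7664 + \left(3319 - 5058\right)\right) - \frac{1}{4723}\right) = 18 + 2 \left(\left(-7664 - 1739\right) - \frac{1}{4723}\right) = 18 + 2 \left(-9403 - \frac{1}{4723}\right) = 18 + 2 \left(- \frac{44410370}{4723}\right) = 18 - \frac{88820740}{4723} = - \frac{88735726}{4723} \approx -18788.0$)
$\left(15776 + c\right) - 22322 = \left(15776 - \frac{88735726}{4723}\right) - 22322 = - \frac{14225678}{4723} - 22322 = - \frac{119652484}{4723}$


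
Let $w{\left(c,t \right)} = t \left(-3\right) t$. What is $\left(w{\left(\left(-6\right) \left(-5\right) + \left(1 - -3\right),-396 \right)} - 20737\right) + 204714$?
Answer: $-286471$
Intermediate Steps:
$w{\left(c,t \right)} = - 3 t^{2}$ ($w{\left(c,t \right)} = - 3 t t = - 3 t^{2}$)
$\left(w{\left(\left(-6\right) \left(-5\right) + \left(1 - -3\right),-396 \right)} - 20737\right) + 204714 = \left(- 3 \left(-396\right)^{2} - 20737\right) + 204714 = \left(\left(-3\right) 156816 - 20737\right) + 204714 = \left(-470448 - 20737\right) + 204714 = -491185 + 204714 = -286471$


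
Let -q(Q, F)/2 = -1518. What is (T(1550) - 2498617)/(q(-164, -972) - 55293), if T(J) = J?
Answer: 2497067/52257 ≈ 47.784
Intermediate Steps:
q(Q, F) = 3036 (q(Q, F) = -2*(-1518) = 3036)
(T(1550) - 2498617)/(q(-164, -972) - 55293) = (1550 - 2498617)/(3036 - 55293) = -2497067/(-52257) = -2497067*(-1/52257) = 2497067/52257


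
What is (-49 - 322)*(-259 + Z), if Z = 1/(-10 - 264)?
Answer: 26328757/274 ≈ 96090.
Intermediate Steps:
Z = -1/274 (Z = 1/(-274) = -1/274 ≈ -0.0036496)
(-49 - 322)*(-259 + Z) = (-49 - 322)*(-259 - 1/274) = -371*(-70967/274) = 26328757/274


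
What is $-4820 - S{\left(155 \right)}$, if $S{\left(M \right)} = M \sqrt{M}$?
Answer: $-4820 - 155 \sqrt{155} \approx -6749.7$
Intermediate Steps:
$S{\left(M \right)} = M^{\frac{3}{2}}$
$-4820 - S{\left(155 \right)} = -4820 - 155^{\frac{3}{2}} = -4820 - 155 \sqrt{155}$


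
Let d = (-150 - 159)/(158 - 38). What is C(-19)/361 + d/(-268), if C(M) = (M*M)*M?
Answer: -203577/10720 ≈ -18.990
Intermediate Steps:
d = -103/40 (d = -309/120 = -309*1/120 = -103/40 ≈ -2.5750)
C(M) = M**3 (C(M) = M**2*M = M**3)
C(-19)/361 + d/(-268) = (-19)**3/361 - 103/40/(-268) = -6859*1/361 - 103/40*(-1/268) = -19 + 103/10720 = -203577/10720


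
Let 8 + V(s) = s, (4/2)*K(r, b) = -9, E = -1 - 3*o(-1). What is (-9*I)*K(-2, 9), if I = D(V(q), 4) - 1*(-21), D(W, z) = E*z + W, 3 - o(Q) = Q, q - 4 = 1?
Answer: -1377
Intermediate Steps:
q = 5 (q = 4 + 1 = 5)
o(Q) = 3 - Q
E = -13 (E = -1 - 3*(3 - 1*(-1)) = -1 - 3*(3 + 1) = -1 - 3*4 = -1 - 12 = -13)
K(r, b) = -9/2 (K(r, b) = (½)*(-9) = -9/2)
V(s) = -8 + s
D(W, z) = W - 13*z (D(W, z) = -13*z + W = W - 13*z)
I = -34 (I = ((-8 + 5) - 13*4) - 1*(-21) = (-3 - 52) + 21 = -55 + 21 = -34)
(-9*I)*K(-2, 9) = -9*(-34)*(-9/2) = 306*(-9/2) = -1377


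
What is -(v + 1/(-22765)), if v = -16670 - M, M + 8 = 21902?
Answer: 877909461/22765 ≈ 38564.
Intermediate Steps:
M = 21894 (M = -8 + 21902 = 21894)
v = -38564 (v = -16670 - 1*21894 = -16670 - 21894 = -38564)
-(v + 1/(-22765)) = -(-38564 + 1/(-22765)) = -(-38564 - 1/22765) = -1*(-877909461/22765) = 877909461/22765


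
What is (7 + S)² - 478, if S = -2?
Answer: -453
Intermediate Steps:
(7 + S)² - 478 = (7 - 2)² - 478 = 5² - 478 = 25 - 478 = -453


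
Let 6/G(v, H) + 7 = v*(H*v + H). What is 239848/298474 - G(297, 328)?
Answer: 3481388147542/4332344289757 ≈ 0.80358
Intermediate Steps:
G(v, H) = 6/(-7 + v*(H + H*v)) (G(v, H) = 6/(-7 + v*(H*v + H)) = 6/(-7 + v*(H + H*v)))
239848/298474 - G(297, 328) = 239848/298474 - 6/(-7 + 328*297 + 328*297²) = 239848*(1/298474) - 6/(-7 + 97416 + 328*88209) = 119924/149237 - 6/(-7 + 97416 + 28932552) = 119924/149237 - 6/29029961 = 3481388147542/4332344289757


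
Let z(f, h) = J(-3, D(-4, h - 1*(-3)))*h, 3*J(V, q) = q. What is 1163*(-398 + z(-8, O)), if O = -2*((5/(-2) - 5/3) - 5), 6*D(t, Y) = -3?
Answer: -8395697/18 ≈ -4.6643e+5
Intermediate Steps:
D(t, Y) = -½ (D(t, Y) = (⅙)*(-3) = -½)
J(V, q) = q/3
O = 55/3 (O = -2*((5*(-½) - 5*⅓) - 5) = -2*((-5/2 - 5/3) - 5) = -2*(-25/6 - 5) = -2*(-55/6) = 55/3 ≈ 18.333)
z(f, h) = -h/6 (z(f, h) = ((⅓)*(-½))*h = -h/6)
1163*(-398 + z(-8, O)) = 1163*(-398 - ⅙*55/3) = 1163*(-398 - 55/18) = 1163*(-7219/18) = -8395697/18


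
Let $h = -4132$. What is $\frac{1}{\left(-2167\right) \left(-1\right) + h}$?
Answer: $- \frac{1}{1965} \approx -0.00050891$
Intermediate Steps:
$\frac{1}{\left(-2167\right) \left(-1\right) + h} = \frac{1}{\left(-2167\right) \left(-1\right) - 4132} = \frac{1}{2167 - 4132} = \frac{1}{-1965} = - \frac{1}{1965}$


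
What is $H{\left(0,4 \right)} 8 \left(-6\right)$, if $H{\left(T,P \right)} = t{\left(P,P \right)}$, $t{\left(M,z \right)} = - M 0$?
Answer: $0$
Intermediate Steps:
$t{\left(M,z \right)} = 0$ ($t{\left(M,z \right)} = \left(-1\right) 0 = 0$)
$H{\left(T,P \right)} = 0$
$H{\left(0,4 \right)} 8 \left(-6\right) = 0 \cdot 8 \left(-6\right) = 0 \left(-6\right) = 0$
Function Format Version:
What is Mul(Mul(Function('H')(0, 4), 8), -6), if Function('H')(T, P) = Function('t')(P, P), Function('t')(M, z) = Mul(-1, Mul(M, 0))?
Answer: 0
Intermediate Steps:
Function('t')(M, z) = 0 (Function('t')(M, z) = Mul(-1, 0) = 0)
Function('H')(T, P) = 0
Mul(Mul(Function('H')(0, 4), 8), -6) = Mul(Mul(0, 8), -6) = Mul(0, -6) = 0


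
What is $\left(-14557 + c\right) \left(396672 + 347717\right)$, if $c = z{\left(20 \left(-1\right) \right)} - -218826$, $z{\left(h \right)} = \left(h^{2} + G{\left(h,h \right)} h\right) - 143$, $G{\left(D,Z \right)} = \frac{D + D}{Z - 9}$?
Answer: $\frac{4414564722606}{29} \approx 1.5223 \cdot 10^{11}$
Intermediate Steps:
$G{\left(D,Z \right)} = \frac{2 D}{-9 + Z}$
$z{\left(h \right)} = -143 + h^{2} + \frac{2 h^{2}}{-9 + h}$ ($z{\left(h \right)} = \left(h^{2} + \frac{2 h}{-9 + h} h\right) - 143 = \left(h^{2} + \frac{2 h^{2}}{-9 + h}\right) - 143 = -143 + h^{2} + \frac{2 h^{2}}{-9 + h}$)
$c = \frac{6352607}{29}$ ($c = \frac{2 \left(20 \left(-1\right)\right)^{2} + \left(-143 + \left(20 \left(-1\right)\right)^{2}\right) \left(-9 + 20 \left(-1\right)\right)}{-9 + 20 \left(-1\right)} - -218826 = \frac{2 \left(-20\right)^{2} + \left(-143 + \left(-20\right)^{2}\right) \left(-9 - 20\right)}{-9 - 20} + 218826 = \frac{2 \cdot 400 + \left(-143 + 400\right) \left(-29\right)}{-29} + 218826 = - \frac{800 + 257 \left(-29\right)}{29} + 218826 = - \frac{800 - 7453}{29} + 218826 = \left(- \frac{1}{29}\right) \left(-6653\right) + 218826 = \frac{6653}{29} + 218826 = \frac{6352607}{29} \approx 2.1906 \cdot 10^{5}$)
$\left(-14557 + c\right) \left(396672 + 347717\right) = \left(-14557 + \frac{6352607}{29}\right) \left(396672 + 347717\right) = \frac{5930454}{29} \cdot 744389 = \frac{4414564722606}{29}$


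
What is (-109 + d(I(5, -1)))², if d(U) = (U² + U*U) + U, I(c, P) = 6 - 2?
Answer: 5329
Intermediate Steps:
I(c, P) = 4
d(U) = U + 2*U² (d(U) = (U² + U²) + U = 2*U² + U = U + 2*U²)
(-109 + d(I(5, -1)))² = (-109 + 4*(1 + 2*4))² = (-109 + 4*(1 + 8))² = (-109 + 4*9)² = (-109 + 36)² = (-73)² = 5329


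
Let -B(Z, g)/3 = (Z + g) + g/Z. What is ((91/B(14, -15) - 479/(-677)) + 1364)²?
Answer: 6600328695153649/3469092201 ≈ 1.9026e+6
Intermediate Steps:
B(Z, g) = -3*Z - 3*g - 3*g/Z (B(Z, g) = -3*((Z + g) + g/Z) = -3*(Z + g + g/Z) = -3*Z - 3*g - 3*g/Z)
((91/B(14, -15) - 479/(-677)) + 1364)² = ((91/((3*(-1*(-15) - 1*14*(14 - 15))/14)) - 479/(-677)) + 1364)² = ((91/((3*(1/14)*(15 - 1*14*(-1)))) - 479*(-1/677)) + 1364)² = ((91/((3*(1/14)*(15 + 14))) + 479/677) + 1364)² = ((91/((3*(1/14)*29)) + 479/677) + 1364)² = ((91/(87/14) + 479/677) + 1364)² = ((91*(14/87) + 479/677) + 1364)² = ((1274/87 + 479/677) + 1364)² = (904171/58899 + 1364)² = (81242407/58899)² = 6600328695153649/3469092201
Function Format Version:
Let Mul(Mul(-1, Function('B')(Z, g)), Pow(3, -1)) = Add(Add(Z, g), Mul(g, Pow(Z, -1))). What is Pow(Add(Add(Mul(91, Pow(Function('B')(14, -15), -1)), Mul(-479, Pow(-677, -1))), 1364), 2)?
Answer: Rational(6600328695153649, 3469092201) ≈ 1.9026e+6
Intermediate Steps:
Function('B')(Z, g) = Add(Mul(-3, Z), Mul(-3, g), Mul(-3, g, Pow(Z, -1))) (Function('B')(Z, g) = Mul(-3, Add(Add(Z, g), Mul(g, Pow(Z, -1)))) = Mul(-3, Add(Z, g, Mul(g, Pow(Z, -1)))) = Add(Mul(-3, Z), Mul(-3, g), Mul(-3, g, Pow(Z, -1))))
Pow(Add(Add(Mul(91, Pow(Function('B')(14, -15), -1)), Mul(-479, Pow(-677, -1))), 1364), 2) = Pow(Add(Add(Mul(91, Pow(Mul(3, Pow(14, -1), Add(Mul(-1, -15), Mul(-1, 14, Add(14, -15)))), -1)), Mul(-479, Pow(-677, -1))), 1364), 2) = Pow(Add(Add(Mul(91, Pow(Mul(3, Rational(1, 14), Add(15, Mul(-1, 14, -1))), -1)), Mul(-479, Rational(-1, 677))), 1364), 2) = Pow(Add(Add(Mul(91, Pow(Mul(3, Rational(1, 14), Add(15, 14)), -1)), Rational(479, 677)), 1364), 2) = Pow(Add(Add(Mul(91, Pow(Mul(3, Rational(1, 14), 29), -1)), Rational(479, 677)), 1364), 2) = Pow(Add(Add(Mul(91, Pow(Rational(87, 14), -1)), Rational(479, 677)), 1364), 2) = Pow(Add(Add(Mul(91, Rational(14, 87)), Rational(479, 677)), 1364), 2) = Pow(Add(Add(Rational(1274, 87), Rational(479, 677)), 1364), 2) = Pow(Add(Rational(904171, 58899), 1364), 2) = Pow(Rational(81242407, 58899), 2) = Rational(6600328695153649, 3469092201)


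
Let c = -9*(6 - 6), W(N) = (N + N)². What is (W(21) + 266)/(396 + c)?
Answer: 1015/198 ≈ 5.1263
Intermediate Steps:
W(N) = 4*N² (W(N) = (2*N)² = 4*N²)
c = 0 (c = -9*0 = 0)
(W(21) + 266)/(396 + c) = (4*21² + 266)/(396 + 0) = (4*441 + 266)/396 = (1764 + 266)*(1/396) = 2030*(1/396) = 1015/198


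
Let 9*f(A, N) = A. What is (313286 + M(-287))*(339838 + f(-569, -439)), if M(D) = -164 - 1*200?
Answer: 956907027106/9 ≈ 1.0632e+11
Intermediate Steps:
M(D) = -364 (M(D) = -164 - 200 = -364)
f(A, N) = A/9
(313286 + M(-287))*(339838 + f(-569, -439)) = (313286 - 364)*(339838 + (⅑)*(-569)) = 312922*(339838 - 569/9) = 312922*(3057973/9) = 956907027106/9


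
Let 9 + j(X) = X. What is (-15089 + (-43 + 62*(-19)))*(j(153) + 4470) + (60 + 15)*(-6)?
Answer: -75254790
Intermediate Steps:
j(X) = -9 + X
(-15089 + (-43 + 62*(-19)))*(j(153) + 4470) + (60 + 15)*(-6) = (-15089 + (-43 + 62*(-19)))*((-9 + 153) + 4470) + (60 + 15)*(-6) = (-15089 + (-43 - 1178))*(144 + 4470) + 75*(-6) = (-15089 - 1221)*4614 - 450 = -16310*4614 - 450 = -75254340 - 450 = -75254790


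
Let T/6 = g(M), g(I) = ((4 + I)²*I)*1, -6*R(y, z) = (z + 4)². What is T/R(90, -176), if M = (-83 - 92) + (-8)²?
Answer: 11437551/7396 ≈ 1546.5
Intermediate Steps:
R(y, z) = -(4 + z)²/6 (R(y, z) = -(z + 4)²/6 = -(4 + z)²/6)
M = -111 (M = -175 + 64 = -111)
g(I) = I*(4 + I)² (g(I) = (I*(4 + I)²)*1 = I*(4 + I)²)
T = -7625034 (T = 6*(-111*(4 - 111)²) = 6*(-111*(-107)²) = 6*(-111*11449) = 6*(-1270839) = -7625034)
T/R(90, -176) = -7625034*(-6/(4 - 176)²) = -7625034/((-⅙*(-172)²)) = -7625034/((-⅙*29584)) = -7625034/(-14792/3) = -7625034*(-3/14792) = 11437551/7396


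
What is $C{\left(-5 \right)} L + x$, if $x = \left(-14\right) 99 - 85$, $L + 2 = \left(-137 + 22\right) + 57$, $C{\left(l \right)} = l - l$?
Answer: $-1471$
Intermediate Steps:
$C{\left(l \right)} = 0$
$L = -60$ ($L = -2 + \left(\left(-137 + 22\right) + 57\right) = -2 + \left(-115 + 57\right) = -2 - 58 = -60$)
$x = -1471$ ($x = -1386 - 85 = -1471$)
$C{\left(-5 \right)} L + x = 0 \left(-60\right) - 1471 = 0 - 1471 = -1471$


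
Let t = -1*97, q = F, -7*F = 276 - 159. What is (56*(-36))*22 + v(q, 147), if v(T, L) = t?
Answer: -44449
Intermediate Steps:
F = -117/7 (F = -(276 - 159)/7 = -1/7*117 = -117/7 ≈ -16.714)
q = -117/7 ≈ -16.714
t = -97
v(T, L) = -97
(56*(-36))*22 + v(q, 147) = (56*(-36))*22 - 97 = -2016*22 - 97 = -44352 - 97 = -44449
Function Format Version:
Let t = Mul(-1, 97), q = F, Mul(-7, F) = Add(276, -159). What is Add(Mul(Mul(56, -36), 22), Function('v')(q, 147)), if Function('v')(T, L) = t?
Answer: -44449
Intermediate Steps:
F = Rational(-117, 7) (F = Mul(Rational(-1, 7), Add(276, -159)) = Mul(Rational(-1, 7), 117) = Rational(-117, 7) ≈ -16.714)
q = Rational(-117, 7) ≈ -16.714
t = -97
Function('v')(T, L) = -97
Add(Mul(Mul(56, -36), 22), Function('v')(q, 147)) = Add(Mul(Mul(56, -36), 22), -97) = Add(Mul(-2016, 22), -97) = Add(-44352, -97) = -44449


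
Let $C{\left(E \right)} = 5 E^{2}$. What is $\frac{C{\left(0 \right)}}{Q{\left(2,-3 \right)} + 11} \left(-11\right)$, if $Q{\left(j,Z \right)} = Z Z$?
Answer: $0$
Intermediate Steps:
$Q{\left(j,Z \right)} = Z^{2}$
$\frac{C{\left(0 \right)}}{Q{\left(2,-3 \right)} + 11} \left(-11\right) = \frac{5 \cdot 0^{2}}{\left(-3\right)^{2} + 11} \left(-11\right) = \frac{5 \cdot 0}{9 + 11} \left(-11\right) = \frac{1}{20} \cdot 0 \left(-11\right) = 0 \left(-11\right) = 0$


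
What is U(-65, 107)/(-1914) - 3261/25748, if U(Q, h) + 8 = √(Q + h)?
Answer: -3017785/24640836 - √42/1914 ≈ -0.12586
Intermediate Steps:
U(Q, h) = -8 + √(Q + h)
U(-65, 107)/(-1914) - 3261/25748 = (-8 + √(-65 + 107))/(-1914) - 3261/25748 = (-8 + √42)*(-1/1914) - 3261*1/25748 = (4/957 - √42/1914) - 3261/25748 = -3017785/24640836 - √42/1914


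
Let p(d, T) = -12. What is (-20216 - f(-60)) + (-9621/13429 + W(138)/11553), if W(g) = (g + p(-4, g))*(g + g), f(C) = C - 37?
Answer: -1040337055904/51715079 ≈ -20117.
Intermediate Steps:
f(C) = -37 + C
W(g) = 2*g*(-12 + g) (W(g) = (g - 12)*(g + g) = (-12 + g)*(2*g) = 2*g*(-12 + g))
(-20216 - f(-60)) + (-9621/13429 + W(138)/11553) = (-20216 - (-37 - 60)) + (-9621/13429 + (2*138*(-12 + 138))/11553) = (-20216 - 1*(-97)) + (-9621*1/13429 + (2*138*126)*(1/11553)) = (-20216 + 97) + (-9621/13429 + 34776*(1/11553)) = -20119 + (-9621/13429 + 11592/3851) = -20119 + 118618497/51715079 = -1040337055904/51715079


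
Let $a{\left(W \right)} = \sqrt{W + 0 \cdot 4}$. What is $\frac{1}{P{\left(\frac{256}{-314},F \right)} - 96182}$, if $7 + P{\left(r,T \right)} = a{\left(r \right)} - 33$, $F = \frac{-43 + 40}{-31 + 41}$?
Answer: $- \frac{7553427}{726805852858} - \frac{2 i \sqrt{314}}{363402926429} \approx -1.0393 \cdot 10^{-5} - 9.7523 \cdot 10^{-11} i$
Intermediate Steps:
$a{\left(W \right)} = \sqrt{W}$ ($a{\left(W \right)} = \sqrt{W + 0} = \sqrt{W}$)
$F = - \frac{3}{10} \approx -0.3$
$P{\left(r,T \right)} = -40 + \sqrt{r}$ ($P{\left(r,T \right)} = -7 + \left(\sqrt{r} - 33\right) = -7 + \left(-33 + \sqrt{r}\right) = -40 + \sqrt{r}$)
$\frac{1}{P{\left(\frac{256}{-314},F \right)} - 96182} = \frac{1}{\left(-40 + \sqrt{\frac{256}{-314}}\right) - 96182} = \frac{1}{\left(-40 + \sqrt{256 \left(- \frac{1}{314}\right)}\right) - 96182} = \frac{1}{\left(-40 + \sqrt{- \frac{128}{157}}\right) - 96182} = \frac{1}{\left(-40 + \frac{8 i \sqrt{314}}{157}\right) - 96182} = \frac{1}{-96222 + \frac{8 i \sqrt{314}}{157}}$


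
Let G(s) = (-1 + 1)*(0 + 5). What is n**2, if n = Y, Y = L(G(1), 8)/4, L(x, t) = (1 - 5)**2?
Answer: 16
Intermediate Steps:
G(s) = 0 (G(s) = 0*5 = 0)
L(x, t) = 16 (L(x, t) = (-4)**2 = 16)
Y = 4 (Y = 16/4 = 16*(1/4) = 4)
n = 4
n**2 = 4**2 = 16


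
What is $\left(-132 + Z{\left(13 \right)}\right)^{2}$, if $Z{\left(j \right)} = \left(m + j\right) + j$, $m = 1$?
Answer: $11025$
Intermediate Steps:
$Z{\left(j \right)} = 1 + 2 j$ ($Z{\left(j \right)} = \left(1 + j\right) + j = 1 + 2 j$)
$\left(-132 + Z{\left(13 \right)}\right)^{2} = \left(-132 + \left(1 + 2 \cdot 13\right)\right)^{2} = \left(-132 + \left(1 + 26\right)\right)^{2} = \left(-132 + 27\right)^{2} = \left(-105\right)^{2} = 11025$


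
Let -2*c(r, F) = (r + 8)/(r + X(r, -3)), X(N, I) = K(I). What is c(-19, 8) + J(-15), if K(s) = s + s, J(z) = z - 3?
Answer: -911/50 ≈ -18.220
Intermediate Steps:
J(z) = -3 + z
K(s) = 2*s
X(N, I) = 2*I
c(r, F) = -(8 + r)/(2*(-6 + r)) (c(r, F) = -(r + 8)/(2*(r + 2*(-3))) = -(8 + r)/(2*(r - 6)) = -(8 + r)/(2*(-6 + r)))
c(-19, 8) + J(-15) = (-8 - 1*(-19))/(2*(-6 - 19)) + (-3 - 15) = (½)*(-8 + 19)/(-25) - 18 = (½)*(-1/25)*11 - 18 = -11/50 - 18 = -911/50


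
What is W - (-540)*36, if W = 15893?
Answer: 35333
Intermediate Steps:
W - (-540)*36 = 15893 - (-540)*36 = 15893 - 1*(-19440) = 15893 + 19440 = 35333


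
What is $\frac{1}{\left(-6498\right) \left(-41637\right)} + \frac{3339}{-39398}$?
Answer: $- \frac{225847634554}{2664853397487} \approx -0.084751$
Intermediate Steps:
$\frac{1}{\left(-6498\right) \left(-41637\right)} + \frac{3339}{-39398} = \left(- \frac{1}{6498}\right) \left(- \frac{1}{41637}\right) + 3339 \left(- \frac{1}{39398}\right) = \frac{1}{270557226} - \frac{3339}{39398} = - \frac{225847634554}{2664853397487}$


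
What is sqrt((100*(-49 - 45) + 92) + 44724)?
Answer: 2*sqrt(8854) ≈ 188.19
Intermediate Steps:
sqrt((100*(-49 - 45) + 92) + 44724) = sqrt((100*(-94) + 92) + 44724) = sqrt((-9400 + 92) + 44724) = sqrt(-9308 + 44724) = sqrt(35416) = 2*sqrt(8854)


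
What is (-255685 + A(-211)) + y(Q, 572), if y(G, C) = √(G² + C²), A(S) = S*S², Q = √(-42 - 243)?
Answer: -9649616 + √326899 ≈ -9.6490e+6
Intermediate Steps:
Q = I*√285 (Q = √(-285) = I*√285 ≈ 16.882*I)
A(S) = S³
y(G, C) = √(C² + G²)
(-255685 + A(-211)) + y(Q, 572) = (-255685 + (-211)³) + √(572² + (I*√285)²) = (-255685 - 9393931) + √(327184 - 285) = -9649616 + √326899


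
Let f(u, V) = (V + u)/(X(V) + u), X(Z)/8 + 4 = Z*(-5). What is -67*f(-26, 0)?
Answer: -871/29 ≈ -30.034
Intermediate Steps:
X(Z) = -32 - 40*Z (X(Z) = -32 + 8*(Z*(-5)) = -32 + 8*(-5*Z) = -32 - 40*Z)
f(u, V) = (V + u)/(-32 + u - 40*V) (f(u, V) = (V + u)/((-32 - 40*V) + u) = (V + u)/(-32 + u - 40*V))
-67*f(-26, 0) = -67*(0 - 26)/(-32 - 26 - 40*0) = -67*(-26)/(-32 - 26 + 0) = -67*(-26)/(-58) = -(-67)*(-26)/58 = -67*13/29 = -871/29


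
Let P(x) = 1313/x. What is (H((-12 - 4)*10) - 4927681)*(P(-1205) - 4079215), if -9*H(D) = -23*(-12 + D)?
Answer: 43603122127534396/2169 ≈ 2.0103e+13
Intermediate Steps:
H(D) = -92/3 + 23*D/9 (H(D) = -(-23)*(-12 + D)/9 = -(276 - 23*D)/9 = -92/3 + 23*D/9)
(H((-12 - 4)*10) - 4927681)*(P(-1205) - 4079215) = ((-92/3 + 23*((-12 - 4)*10)/9) - 4927681)*(1313/(-1205) - 4079215) = ((-92/3 + 23*(-16*10)/9) - 4927681)*(1313*(-1/1205) - 4079215) = ((-92/3 + (23/9)*(-160)) - 4927681)*(-1313/1205 - 4079215) = ((-92/3 - 3680/9) - 4927681)*(-4915455388/1205) = (-3956/9 - 4927681)*(-4915455388/1205) = -44353085/9*(-4915455388/1205) = 43603122127534396/2169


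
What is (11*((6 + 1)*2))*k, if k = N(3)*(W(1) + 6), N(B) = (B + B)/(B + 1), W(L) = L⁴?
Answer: 1617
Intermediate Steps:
N(B) = 2*B/(1 + B) (N(B) = (2*B)/(1 + B) = 2*B/(1 + B))
k = 21/2 (k = (2*3/(1 + 3))*(1⁴ + 6) = (2*3/4)*(1 + 6) = (2*3*(¼))*7 = (3/2)*7 = 21/2 ≈ 10.500)
(11*((6 + 1)*2))*k = (11*((6 + 1)*2))*(21/2) = (11*(7*2))*(21/2) = (11*14)*(21/2) = 154*(21/2) = 1617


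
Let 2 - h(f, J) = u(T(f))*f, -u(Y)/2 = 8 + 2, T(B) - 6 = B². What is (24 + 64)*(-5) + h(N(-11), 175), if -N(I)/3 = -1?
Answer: -378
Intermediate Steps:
N(I) = 3 (N(I) = -3*(-1) = 3)
T(B) = 6 + B²
u(Y) = -20 (u(Y) = -2*(8 + 2) = -2*10 = -20)
h(f, J) = 2 + 20*f (h(f, J) = 2 - (-20)*f = 2 + 20*f)
(24 + 64)*(-5) + h(N(-11), 175) = (24 + 64)*(-5) + (2 + 20*3) = 88*(-5) + (2 + 60) = -440 + 62 = -378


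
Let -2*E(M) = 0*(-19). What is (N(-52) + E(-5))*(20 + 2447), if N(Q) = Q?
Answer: -128284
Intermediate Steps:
E(M) = 0 (E(M) = -0*(-19) = -½*0 = 0)
(N(-52) + E(-5))*(20 + 2447) = (-52 + 0)*(20 + 2447) = -52*2467 = -128284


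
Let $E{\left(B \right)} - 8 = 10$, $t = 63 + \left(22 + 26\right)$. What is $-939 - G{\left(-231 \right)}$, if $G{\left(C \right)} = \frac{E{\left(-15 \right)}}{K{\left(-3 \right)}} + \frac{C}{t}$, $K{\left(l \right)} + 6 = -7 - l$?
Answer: $- \frac{172997}{185} \approx -935.12$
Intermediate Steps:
$K{\left(l \right)} = -13 - l$ ($K{\left(l \right)} = -6 - \left(7 + l\right) = -13 - l$)
$t = 111$ ($t = 63 + 48 = 111$)
$E{\left(B \right)} = 18$ ($E{\left(B \right)} = 8 + 10 = 18$)
$G{\left(C \right)} = - \frac{9}{5} + \frac{C}{111}$ ($G{\left(C \right)} = \frac{18}{-13 - -3} + \frac{C}{111} = \frac{18}{-13 + 3} + C \frac{1}{111} = \frac{18}{-10} + \frac{C}{111} = 18 \left(- \frac{1}{10}\right) + \frac{C}{111} = - \frac{9}{5} + \frac{C}{111}$)
$-939 - G{\left(-231 \right)} = -939 - \left(- \frac{9}{5} + \frac{1}{111} \left(-231\right)\right) = -939 - \left(- \frac{9}{5} - \frac{77}{37}\right) = -939 - - \frac{718}{185} = -939 + \frac{718}{185} = - \frac{172997}{185}$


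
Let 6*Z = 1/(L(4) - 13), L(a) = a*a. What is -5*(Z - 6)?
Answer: 535/18 ≈ 29.722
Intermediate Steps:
L(a) = a²
Z = 1/18 (Z = 1/(6*(4² - 13)) = 1/(6*(16 - 13)) = (⅙)/3 = (⅙)*(⅓) = 1/18 ≈ 0.055556)
-5*(Z - 6) = -5*(1/18 - 6) = -5*(-107/18) = 535/18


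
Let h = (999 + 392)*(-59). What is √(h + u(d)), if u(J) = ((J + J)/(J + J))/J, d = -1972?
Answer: I*√79787154017/986 ≈ 286.48*I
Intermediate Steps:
u(J) = 1/J (u(J) = ((2*J)/((2*J)))/J = ((2*J)*(1/(2*J)))/J = 1/J)
h = -82069 (h = 1391*(-59) = -82069)
√(h + u(d)) = √(-82069 + 1/(-1972)) = √(-82069 - 1/1972) = √(-161840069/1972) = I*√79787154017/986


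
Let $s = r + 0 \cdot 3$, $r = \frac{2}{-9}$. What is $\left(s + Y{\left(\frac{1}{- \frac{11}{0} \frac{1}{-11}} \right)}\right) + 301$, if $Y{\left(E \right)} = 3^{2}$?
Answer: $\frac{2788}{9} \approx 309.78$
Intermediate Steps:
$Y{\left(E \right)} = 9$
$r = - \frac{2}{9}$ ($r = 2 \left(- \frac{1}{9}\right) = - \frac{2}{9} \approx -0.22222$)
$s = - \frac{2}{9}$ ($s = - \frac{2}{9} + 0 \cdot 3 = - \frac{2}{9} + 0 = - \frac{2}{9} \approx -0.22222$)
$\left(s + Y{\left(\frac{1}{- \frac{11}{0} \frac{1}{-11}} \right)}\right) + 301 = \left(- \frac{2}{9} + 9\right) + 301 = \frac{79}{9} + 301 = \frac{2788}{9}$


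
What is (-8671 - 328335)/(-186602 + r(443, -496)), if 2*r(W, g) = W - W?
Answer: 168503/93301 ≈ 1.8060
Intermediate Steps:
r(W, g) = 0 (r(W, g) = (W - W)/2 = (½)*0 = 0)
(-8671 - 328335)/(-186602 + r(443, -496)) = (-8671 - 328335)/(-186602 + 0) = -337006/(-186602) = -337006*(-1/186602) = 168503/93301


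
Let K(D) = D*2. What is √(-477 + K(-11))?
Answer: I*√499 ≈ 22.338*I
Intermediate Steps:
K(D) = 2*D
√(-477 + K(-11)) = √(-477 + 2*(-11)) = √(-477 - 22) = √(-499) = I*√499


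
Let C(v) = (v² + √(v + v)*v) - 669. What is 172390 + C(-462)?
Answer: 385165 - 924*I*√231 ≈ 3.8517e+5 - 14044.0*I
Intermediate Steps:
C(v) = -669 + v² + √2*v^(3/2) (C(v) = (v² + √(2*v)*v) - 669 = (v² + (√2*√v)*v) - 669 = (v² + √2*v^(3/2)) - 669 = -669 + v² + √2*v^(3/2))
172390 + C(-462) = 172390 + (-669 + (-462)² + √2*(-462)^(3/2)) = 172390 + (-669 + 213444 + √2*(-462*I*√462)) = 172390 + (-669 + 213444 - 924*I*√231) = 172390 + (212775 - 924*I*√231) = 385165 - 924*I*√231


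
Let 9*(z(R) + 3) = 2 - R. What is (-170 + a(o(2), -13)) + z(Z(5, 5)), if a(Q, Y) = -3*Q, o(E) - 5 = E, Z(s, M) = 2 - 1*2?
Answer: -1744/9 ≈ -193.78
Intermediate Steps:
Z(s, M) = 0 (Z(s, M) = 2 - 2 = 0)
o(E) = 5 + E
z(R) = -25/9 - R/9 (z(R) = -3 + (2 - R)/9 = -3 + (2/9 - R/9) = -25/9 - R/9)
(-170 + a(o(2), -13)) + z(Z(5, 5)) = (-170 - 3*(5 + 2)) + (-25/9 - ⅑*0) = (-170 - 3*7) + (-25/9 + 0) = (-170 - 21) - 25/9 = -191 - 25/9 = -1744/9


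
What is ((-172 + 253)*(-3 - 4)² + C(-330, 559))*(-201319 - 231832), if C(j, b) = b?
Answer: -1961307728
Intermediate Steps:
((-172 + 253)*(-3 - 4)² + C(-330, 559))*(-201319 - 231832) = ((-172 + 253)*(-3 - 4)² + 559)*(-201319 - 231832) = (81*(-7)² + 559)*(-433151) = (81*49 + 559)*(-433151) = (3969 + 559)*(-433151) = 4528*(-433151) = -1961307728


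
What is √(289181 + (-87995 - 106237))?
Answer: √94949 ≈ 308.14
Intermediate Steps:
√(289181 + (-87995 - 106237)) = √(289181 - 194232) = √94949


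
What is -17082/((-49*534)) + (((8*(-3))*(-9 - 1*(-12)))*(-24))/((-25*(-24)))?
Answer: 385167/109025 ≈ 3.5328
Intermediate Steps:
-17082/((-49*534)) + (((8*(-3))*(-9 - 1*(-12)))*(-24))/((-25*(-24))) = -17082/(-26166) + (-24*(-9 + 12)*(-24))/600 = -17082*(-1/26166) + (-24*3*(-24))*(1/600) = 2847/4361 - 72*(-24)*(1/600) = 2847/4361 + 1728*(1/600) = 2847/4361 + 72/25 = 385167/109025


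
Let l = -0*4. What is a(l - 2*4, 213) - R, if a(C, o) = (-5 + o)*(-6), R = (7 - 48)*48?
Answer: 720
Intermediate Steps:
l = 0 (l = -1*0 = 0)
R = -1968 (R = -41*48 = -1968)
a(C, o) = 30 - 6*o
a(l - 2*4, 213) - R = (30 - 6*213) - 1*(-1968) = (30 - 1278) + 1968 = -1248 + 1968 = 720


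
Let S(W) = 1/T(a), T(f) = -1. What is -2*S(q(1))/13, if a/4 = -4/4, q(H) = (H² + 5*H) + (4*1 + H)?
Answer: 2/13 ≈ 0.15385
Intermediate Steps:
q(H) = 4 + H² + 6*H (q(H) = (H² + 5*H) + (4 + H) = 4 + H² + 6*H)
a = -4 (a = 4*(-4/4) = 4*(-4*¼) = 4*(-1) = -4)
S(W) = -1 (S(W) = 1/(-1) = -1)
-2*S(q(1))/13 = -2*(-1)/13 = 2*(1/13) = 2/13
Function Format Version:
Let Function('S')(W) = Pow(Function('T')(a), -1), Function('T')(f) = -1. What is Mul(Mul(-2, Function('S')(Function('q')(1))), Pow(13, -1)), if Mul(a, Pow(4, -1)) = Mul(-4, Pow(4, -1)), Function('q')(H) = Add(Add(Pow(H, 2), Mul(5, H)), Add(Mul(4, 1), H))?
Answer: Rational(2, 13) ≈ 0.15385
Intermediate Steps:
Function('q')(H) = Add(4, Pow(H, 2), Mul(6, H)) (Function('q')(H) = Add(Add(Pow(H, 2), Mul(5, H)), Add(4, H)) = Add(4, Pow(H, 2), Mul(6, H)))
a = -4 (a = Mul(4, Mul(-4, Pow(4, -1))) = Mul(4, Mul(-4, Rational(1, 4))) = Mul(4, -1) = -4)
Function('S')(W) = -1 (Function('S')(W) = Pow(-1, -1) = -1)
Mul(Mul(-2, Function('S')(Function('q')(1))), Pow(13, -1)) = Mul(Mul(-2, -1), Pow(13, -1)) = Mul(2, Rational(1, 13)) = Rational(2, 13)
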